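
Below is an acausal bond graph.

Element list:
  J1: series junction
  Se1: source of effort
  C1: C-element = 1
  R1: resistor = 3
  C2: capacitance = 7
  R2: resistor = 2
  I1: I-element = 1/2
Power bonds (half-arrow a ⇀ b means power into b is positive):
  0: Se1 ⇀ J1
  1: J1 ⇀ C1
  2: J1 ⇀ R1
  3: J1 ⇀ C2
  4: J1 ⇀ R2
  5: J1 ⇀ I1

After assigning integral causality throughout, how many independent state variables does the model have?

3  (C1, C2, I1 all integral)

β0 stroke→J1  (Se1 fixes effort; stroke away)
β1 stroke→J1  (C1: C, integral causality)
β3 stroke→J1  (C2 integral (e out))
β5 stroke→I1  (I1 integral (f out))
β2 stroke→J1  (1-jn J1 has f-setter on 5)
β4 stroke→J1  (1-jn J1 has f-setter on 5)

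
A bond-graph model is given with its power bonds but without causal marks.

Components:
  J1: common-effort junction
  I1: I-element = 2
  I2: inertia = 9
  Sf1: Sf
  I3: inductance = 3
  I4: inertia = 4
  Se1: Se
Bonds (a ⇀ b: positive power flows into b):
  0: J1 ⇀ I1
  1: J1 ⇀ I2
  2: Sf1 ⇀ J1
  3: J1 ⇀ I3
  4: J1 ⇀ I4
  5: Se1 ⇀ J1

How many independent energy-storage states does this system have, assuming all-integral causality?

4  (I1, I2, I3, I4 all integral)

β2 |Sf1  (Sf1: flow source, stroke at near end)
β5 |J1  (Se1 (Se) sets effort on bond)
β0 |I1  (0-jn J1 has e-setter on 5)
β1 |I2  (J1: bond 5 brought effort, rest push out)
β3 |I3  (J1 effort already set via bond 5)
β4 |I4  (J1 effort already set via bond 5)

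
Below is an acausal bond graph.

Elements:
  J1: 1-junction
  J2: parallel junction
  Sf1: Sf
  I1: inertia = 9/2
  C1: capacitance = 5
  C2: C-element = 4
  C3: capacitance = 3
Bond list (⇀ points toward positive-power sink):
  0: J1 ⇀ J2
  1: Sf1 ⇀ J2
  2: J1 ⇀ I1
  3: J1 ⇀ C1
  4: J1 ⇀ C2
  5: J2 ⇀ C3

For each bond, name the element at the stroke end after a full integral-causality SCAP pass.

#1 |Sf1  (Sf1: flow source, stroke at near end)
#2 |I1  (prefer integral on I1)
#0 |J1  (1-jn J1 has f-setter on 2)
#3 |J1  (common-f at J1 fixed by 2)
#4 |J1  (1-jn J1 has f-setter on 2)
#5 |J2  (J2 needs exactly one e-in)

β0 stroke at J1
β1 stroke at Sf1
β2 stroke at I1
β3 stroke at J1
β4 stroke at J1
β5 stroke at J2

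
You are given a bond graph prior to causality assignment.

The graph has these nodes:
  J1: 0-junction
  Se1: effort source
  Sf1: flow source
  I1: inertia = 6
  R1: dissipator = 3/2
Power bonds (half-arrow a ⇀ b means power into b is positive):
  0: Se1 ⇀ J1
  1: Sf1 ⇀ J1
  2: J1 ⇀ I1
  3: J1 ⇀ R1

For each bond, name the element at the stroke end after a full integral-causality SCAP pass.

#0 →J1
#1 →Sf1
#2 →I1
#3 →R1

β0 stroke→J1  (Se1: effort source, stroke at far end)
β1 stroke→Sf1  (source Sf1 imposes f)
β2 stroke→I1  (0-jn J1 has e-setter on 0)
β3 stroke→R1  (0-jn J1 has e-setter on 0)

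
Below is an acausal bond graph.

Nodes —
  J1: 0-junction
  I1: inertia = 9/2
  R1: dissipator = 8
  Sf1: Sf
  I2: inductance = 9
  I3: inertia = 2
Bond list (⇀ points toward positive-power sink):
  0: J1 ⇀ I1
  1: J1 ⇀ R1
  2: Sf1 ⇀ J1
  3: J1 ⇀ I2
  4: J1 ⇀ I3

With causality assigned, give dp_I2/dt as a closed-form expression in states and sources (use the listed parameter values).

β2 →Sf1  (source Sf1 imposes f)
β0 →I1  (prefer integral on I1)
β3 →I2  (I2 outputs flow p/I2)
β4 →I3  (I3: I, integral causality)
β1 →J1  (only one effort-in slot at J1)

dp_I2/dt = 8*F_Sf1 - 16*p_I1/9 - 8*p_I2/9 - 4*p_I3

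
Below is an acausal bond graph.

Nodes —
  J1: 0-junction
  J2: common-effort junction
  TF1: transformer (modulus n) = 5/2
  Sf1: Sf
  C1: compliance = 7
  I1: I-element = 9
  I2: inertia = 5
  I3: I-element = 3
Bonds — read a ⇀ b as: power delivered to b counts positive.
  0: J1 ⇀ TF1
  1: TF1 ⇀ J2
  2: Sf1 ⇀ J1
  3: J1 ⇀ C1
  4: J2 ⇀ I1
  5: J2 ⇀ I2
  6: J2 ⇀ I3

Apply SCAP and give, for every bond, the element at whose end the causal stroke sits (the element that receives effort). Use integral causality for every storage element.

b0 |TF1
b1 |J2
b2 |Sf1
b3 |J1
b4 |I1
b5 |I2
b6 |I3

b2 |Sf1  (Sf1 fixes flow; stroke at Sf1)
b3 |J1  (C1 outputs effort q/C1)
b0 |TF1  (J1: bond 3 brought effort, rest push out)
b1 |J2  (TF TF1: opposite of bond 0)
b4 |I1  (common-e at J2 fixed by 1)
b5 |I2  (J2: bond 1 brought effort, rest push out)
b6 |I3  (common-e at J2 fixed by 1)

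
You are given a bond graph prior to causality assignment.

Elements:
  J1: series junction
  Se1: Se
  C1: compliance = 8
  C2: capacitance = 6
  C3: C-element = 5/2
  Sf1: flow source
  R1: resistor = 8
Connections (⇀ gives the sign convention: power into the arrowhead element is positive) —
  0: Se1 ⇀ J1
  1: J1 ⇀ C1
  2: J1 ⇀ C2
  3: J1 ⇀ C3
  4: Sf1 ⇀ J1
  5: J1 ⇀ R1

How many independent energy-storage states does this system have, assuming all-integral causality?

3  (C1, C2, C3 all integral)

#0 stroke at J1  (Se1: effort source, stroke at far end)
#4 stroke at Sf1  (source Sf1 imposes f)
#1 stroke at J1  (common-f at J1 fixed by 4)
#2 stroke at J1  (J1: bond 4 brought flow, rest push out)
#3 stroke at J1  (J1 flow already set via bond 4)
#5 stroke at J1  (common-f at J1 fixed by 4)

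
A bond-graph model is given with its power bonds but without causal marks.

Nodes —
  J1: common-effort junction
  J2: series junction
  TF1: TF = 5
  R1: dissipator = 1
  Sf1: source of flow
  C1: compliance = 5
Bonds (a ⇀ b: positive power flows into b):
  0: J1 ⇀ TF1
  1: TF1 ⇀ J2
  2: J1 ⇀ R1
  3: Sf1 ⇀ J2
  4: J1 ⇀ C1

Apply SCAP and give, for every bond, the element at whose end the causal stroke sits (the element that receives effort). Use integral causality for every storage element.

b3 stroke at Sf1  (Sf1 (Sf) sets flow on bond)
b1 stroke at J2  (J2 flow already set via bond 3)
b0 stroke at TF1  (TF TF1: opposite of bond 1)
b4 stroke at J1  (prefer integral on C1)
b2 stroke at R1  (J1: bond 4 brought effort, rest push out)

b0 →TF1
b1 →J2
b2 →R1
b3 →Sf1
b4 →J1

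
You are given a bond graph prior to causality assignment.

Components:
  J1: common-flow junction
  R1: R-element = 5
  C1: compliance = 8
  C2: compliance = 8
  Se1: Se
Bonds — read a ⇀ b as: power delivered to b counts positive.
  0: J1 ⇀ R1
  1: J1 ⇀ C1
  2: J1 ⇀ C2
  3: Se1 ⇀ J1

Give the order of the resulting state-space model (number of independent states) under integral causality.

#3 stroke at J1  (Se1 fixes effort; stroke away)
#1 stroke at J1  (C1 outputs effort q/C1)
#2 stroke at J1  (C2 outputs effort q/C2)
#0 stroke at R1  (J1: last free bond brings flow in)

2  (C1, C2 all integral)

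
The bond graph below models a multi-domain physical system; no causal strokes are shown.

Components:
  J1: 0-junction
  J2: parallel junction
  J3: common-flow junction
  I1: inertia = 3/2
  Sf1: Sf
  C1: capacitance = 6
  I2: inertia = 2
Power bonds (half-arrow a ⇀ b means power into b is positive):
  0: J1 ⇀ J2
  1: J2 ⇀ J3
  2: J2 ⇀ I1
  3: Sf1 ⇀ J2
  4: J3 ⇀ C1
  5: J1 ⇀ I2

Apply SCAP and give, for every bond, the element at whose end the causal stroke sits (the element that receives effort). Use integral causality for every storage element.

β3 stroke→Sf1  (source Sf1 imposes f)
β2 stroke→I1  (I1: I, integral causality)
β4 stroke→J3  (C1: C, integral causality)
β1 stroke→J2  (only one flow-in slot at J3)
β0 stroke→J1  (common-e at J2 fixed by 1)
β5 stroke→I2  (J1 effort already set via bond 0)

b0 stroke→J1
b1 stroke→J2
b2 stroke→I1
b3 stroke→Sf1
b4 stroke→J3
b5 stroke→I2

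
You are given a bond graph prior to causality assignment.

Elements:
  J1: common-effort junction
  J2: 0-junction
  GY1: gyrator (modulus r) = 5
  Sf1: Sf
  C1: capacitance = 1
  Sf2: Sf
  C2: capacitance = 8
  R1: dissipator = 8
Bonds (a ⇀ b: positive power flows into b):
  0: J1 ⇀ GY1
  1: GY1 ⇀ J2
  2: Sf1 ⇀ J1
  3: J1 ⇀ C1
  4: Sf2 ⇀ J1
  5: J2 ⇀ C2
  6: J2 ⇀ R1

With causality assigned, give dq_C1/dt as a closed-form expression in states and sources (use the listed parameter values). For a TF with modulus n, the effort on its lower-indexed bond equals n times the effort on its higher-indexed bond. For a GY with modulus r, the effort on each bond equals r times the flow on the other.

dq_C1/dt = F_Sf1 + F_Sf2 - q_C2/40

bond 2 |Sf1  (source Sf1 imposes f)
bond 4 |Sf2  (Sf2 fixes flow; stroke at Sf2)
bond 3 |J1  (prefer integral on C1)
bond 0 |GY1  (0-jn J1 has e-setter on 3)
bond 1 |GY1  (GY GY1: same side as bond 0)
bond 5 |J2  (C2 outputs effort q/C2)
bond 6 |R1  (J2 effort already set via bond 5)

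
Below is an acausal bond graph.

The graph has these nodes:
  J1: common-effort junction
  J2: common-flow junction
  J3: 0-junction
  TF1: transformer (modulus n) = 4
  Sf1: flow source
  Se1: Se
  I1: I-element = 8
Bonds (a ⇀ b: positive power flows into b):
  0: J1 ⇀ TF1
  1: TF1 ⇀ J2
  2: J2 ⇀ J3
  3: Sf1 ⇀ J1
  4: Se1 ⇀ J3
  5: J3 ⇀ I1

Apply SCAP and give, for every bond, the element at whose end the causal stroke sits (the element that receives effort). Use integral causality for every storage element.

b0 →J1
b1 →TF1
b2 →J2
b3 →Sf1
b4 →J3
b5 →I1

β3 |Sf1  (source Sf1 imposes f)
β4 |J3  (source Se1 imposes e)
β0 |J1  (J1 needs exactly one e-in)
β2 |J2  (J3 effort already set via bond 4)
β5 |I1  (J3 effort already set via bond 4)
β1 |TF1  (TF1: transformer flips bond 0)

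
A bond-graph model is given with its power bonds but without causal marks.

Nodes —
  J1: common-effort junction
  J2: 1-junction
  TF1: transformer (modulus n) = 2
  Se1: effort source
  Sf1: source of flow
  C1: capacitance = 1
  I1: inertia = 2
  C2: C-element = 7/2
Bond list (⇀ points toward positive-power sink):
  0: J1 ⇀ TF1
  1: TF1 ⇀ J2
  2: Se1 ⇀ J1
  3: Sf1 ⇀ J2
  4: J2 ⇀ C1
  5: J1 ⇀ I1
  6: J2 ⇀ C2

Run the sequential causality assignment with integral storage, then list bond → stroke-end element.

b2 |J1  (Se1: effort source, stroke at far end)
b3 |Sf1  (source Sf1 imposes f)
b0 |TF1  (J1 effort already set via bond 2)
b5 |I1  (common-e at J1 fixed by 2)
b1 |J2  (J2 flow already set via bond 3)
b4 |J2  (J2: bond 3 brought flow, rest push out)
b6 |J2  (J2 flow already set via bond 3)

β0 →TF1
β1 →J2
β2 →J1
β3 →Sf1
β4 →J2
β5 →I1
β6 →J2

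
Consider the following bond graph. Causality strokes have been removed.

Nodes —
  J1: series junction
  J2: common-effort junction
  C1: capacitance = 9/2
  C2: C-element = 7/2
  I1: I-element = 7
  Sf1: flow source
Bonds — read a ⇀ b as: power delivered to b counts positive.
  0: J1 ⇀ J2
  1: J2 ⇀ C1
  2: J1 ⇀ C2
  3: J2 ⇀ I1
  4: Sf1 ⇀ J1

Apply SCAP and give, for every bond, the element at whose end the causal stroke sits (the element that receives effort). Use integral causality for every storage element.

b4 |Sf1  (Sf1 fixes flow; stroke at Sf1)
b0 |J1  (J1: bond 4 brought flow, rest push out)
b2 |J1  (1-jn J1 has f-setter on 4)
b1 |J2  (C1 integral (e out))
b3 |I1  (J2: bond 1 brought effort, rest push out)

b0 stroke→J1
b1 stroke→J2
b2 stroke→J1
b3 stroke→I1
b4 stroke→Sf1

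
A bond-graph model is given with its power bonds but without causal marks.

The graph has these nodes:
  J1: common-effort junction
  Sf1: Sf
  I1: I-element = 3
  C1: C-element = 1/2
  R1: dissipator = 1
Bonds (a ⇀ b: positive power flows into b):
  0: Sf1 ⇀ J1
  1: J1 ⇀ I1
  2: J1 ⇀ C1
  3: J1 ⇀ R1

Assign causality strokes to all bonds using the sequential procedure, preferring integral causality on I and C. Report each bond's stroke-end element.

bond 0 |Sf1  (source Sf1 imposes f)
bond 1 |I1  (prefer integral on I1)
bond 2 |J1  (C1 integral (e out))
bond 3 |R1  (common-e at J1 fixed by 2)

#0 |Sf1
#1 |I1
#2 |J1
#3 |R1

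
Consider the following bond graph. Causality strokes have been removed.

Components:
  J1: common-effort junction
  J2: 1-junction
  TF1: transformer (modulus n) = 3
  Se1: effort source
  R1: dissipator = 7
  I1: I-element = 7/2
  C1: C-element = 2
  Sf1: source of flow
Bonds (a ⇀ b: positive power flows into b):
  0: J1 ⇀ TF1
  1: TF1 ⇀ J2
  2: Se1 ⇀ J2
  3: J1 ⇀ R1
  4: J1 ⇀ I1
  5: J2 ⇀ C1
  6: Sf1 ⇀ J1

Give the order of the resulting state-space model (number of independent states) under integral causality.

b2 →J2  (source Se1 imposes e)
b6 →Sf1  (source Sf1 imposes f)
b4 →I1  (prefer integral on I1)
b5 →J2  (prefer integral on C1)
b1 →TF1  (only one flow-in slot at J2)
b0 →J1  (through TF1, causality passes straight; one stroke at TF1)
b3 →R1  (J1: bond 0 brought effort, rest push out)

2  (C1, I1 all integral)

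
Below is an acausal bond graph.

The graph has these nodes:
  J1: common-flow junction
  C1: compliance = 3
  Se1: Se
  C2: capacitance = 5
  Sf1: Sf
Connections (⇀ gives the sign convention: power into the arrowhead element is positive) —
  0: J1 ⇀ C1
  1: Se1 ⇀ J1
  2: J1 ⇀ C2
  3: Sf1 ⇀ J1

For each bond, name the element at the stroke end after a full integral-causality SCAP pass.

β1 →J1  (Se1 (Se) sets effort on bond)
β3 →Sf1  (Sf1: flow source, stroke at near end)
β0 →J1  (common-f at J1 fixed by 3)
β2 →J1  (common-f at J1 fixed by 3)

β0 →J1
β1 →J1
β2 →J1
β3 →Sf1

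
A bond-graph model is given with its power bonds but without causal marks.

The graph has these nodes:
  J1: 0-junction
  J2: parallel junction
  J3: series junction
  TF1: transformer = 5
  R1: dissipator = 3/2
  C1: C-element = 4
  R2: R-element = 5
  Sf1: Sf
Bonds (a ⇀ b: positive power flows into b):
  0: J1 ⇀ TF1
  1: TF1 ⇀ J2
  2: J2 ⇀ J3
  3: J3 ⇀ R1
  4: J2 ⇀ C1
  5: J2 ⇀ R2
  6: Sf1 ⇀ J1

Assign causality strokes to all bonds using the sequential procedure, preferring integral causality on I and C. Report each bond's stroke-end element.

b6 |Sf1  (Sf1 fixes flow; stroke at Sf1)
b0 |J1  (only one effort-in slot at J1)
b1 |TF1  (TF1: transformer flips bond 0)
b4 |J2  (prefer integral on C1)
b2 |J3  (common-e at J2 fixed by 4)
b5 |R2  (J2: bond 4 brought effort, rest push out)
b3 |R1  (J3 needs exactly one f-in)

b0 |J1
b1 |TF1
b2 |J3
b3 |R1
b4 |J2
b5 |R2
b6 |Sf1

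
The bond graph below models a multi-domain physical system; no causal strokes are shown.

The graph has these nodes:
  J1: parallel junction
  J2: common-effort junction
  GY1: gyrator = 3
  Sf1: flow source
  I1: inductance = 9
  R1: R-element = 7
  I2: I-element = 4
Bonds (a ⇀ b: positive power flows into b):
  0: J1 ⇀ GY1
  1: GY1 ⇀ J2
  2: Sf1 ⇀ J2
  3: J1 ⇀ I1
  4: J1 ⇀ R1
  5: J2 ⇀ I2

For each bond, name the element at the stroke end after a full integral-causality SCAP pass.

bond 2 →Sf1  (Sf1: flow source, stroke at near end)
bond 3 →I1  (prefer integral on I1)
bond 5 →I2  (prefer integral on I2)
bond 1 →J2  (J2 needs exactly one e-in)
bond 0 →J1  (through GY1, causality inverts; strokes same side of GY1)
bond 4 →R1  (common-e at J1 fixed by 0)

β0 →J1
β1 →J2
β2 →Sf1
β3 →I1
β4 →R1
β5 →I2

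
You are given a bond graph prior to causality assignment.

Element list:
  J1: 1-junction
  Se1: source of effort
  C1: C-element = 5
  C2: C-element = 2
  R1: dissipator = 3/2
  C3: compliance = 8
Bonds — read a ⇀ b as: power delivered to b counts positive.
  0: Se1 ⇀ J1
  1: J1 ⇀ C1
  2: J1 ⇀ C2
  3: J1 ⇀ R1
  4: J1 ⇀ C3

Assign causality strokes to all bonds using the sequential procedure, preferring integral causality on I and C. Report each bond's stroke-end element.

b0 stroke→J1  (Se1 (Se) sets effort on bond)
b1 stroke→J1  (prefer integral on C1)
b2 stroke→J1  (C2 integral (e out))
b4 stroke→J1  (C3 outputs effort q/C3)
b3 stroke→R1  (closing 1-jn rule on J1)

b0 stroke at J1
b1 stroke at J1
b2 stroke at J1
b3 stroke at R1
b4 stroke at J1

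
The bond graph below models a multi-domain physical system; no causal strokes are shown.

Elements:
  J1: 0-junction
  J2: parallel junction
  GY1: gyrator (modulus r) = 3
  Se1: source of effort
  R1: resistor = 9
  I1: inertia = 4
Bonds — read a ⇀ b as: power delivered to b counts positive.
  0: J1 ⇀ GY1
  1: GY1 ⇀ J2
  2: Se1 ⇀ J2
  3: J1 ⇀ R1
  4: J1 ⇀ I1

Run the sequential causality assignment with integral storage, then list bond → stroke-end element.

bond 2 stroke→J2  (Se1 fixes effort; stroke away)
bond 1 stroke→GY1  (0-jn J2 has e-setter on 2)
bond 0 stroke→GY1  (GY GY1: same side as bond 1)
bond 4 stroke→I1  (I1: I, integral causality)
bond 3 stroke→J1  (closing 0-jn rule on J1)

β0 stroke at GY1
β1 stroke at GY1
β2 stroke at J2
β3 stroke at J1
β4 stroke at I1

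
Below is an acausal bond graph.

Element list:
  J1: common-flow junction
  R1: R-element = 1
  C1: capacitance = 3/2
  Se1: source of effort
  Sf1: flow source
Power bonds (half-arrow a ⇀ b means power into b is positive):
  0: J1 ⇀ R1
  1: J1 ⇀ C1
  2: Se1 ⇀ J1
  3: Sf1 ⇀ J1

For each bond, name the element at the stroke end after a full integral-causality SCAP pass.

β0 stroke→J1
β1 stroke→J1
β2 stroke→J1
β3 stroke→Sf1

b2 →J1  (Se1 fixes effort; stroke away)
b3 →Sf1  (Sf1 (Sf) sets flow on bond)
b0 →J1  (J1: bond 3 brought flow, rest push out)
b1 →J1  (J1 flow already set via bond 3)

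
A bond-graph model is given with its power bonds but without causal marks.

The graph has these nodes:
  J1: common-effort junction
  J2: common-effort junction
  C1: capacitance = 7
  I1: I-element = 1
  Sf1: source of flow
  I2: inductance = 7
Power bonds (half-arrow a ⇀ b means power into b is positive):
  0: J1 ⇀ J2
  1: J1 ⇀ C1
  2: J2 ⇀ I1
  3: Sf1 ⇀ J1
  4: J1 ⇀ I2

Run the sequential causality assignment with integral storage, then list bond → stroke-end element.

β3 stroke at Sf1  (Sf1 (Sf) sets flow on bond)
β1 stroke at J1  (prefer integral on C1)
β0 stroke at J2  (common-e at J1 fixed by 1)
β4 stroke at I2  (0-jn J1 has e-setter on 1)
β2 stroke at I1  (0-jn J2 has e-setter on 0)

#0 stroke at J2
#1 stroke at J1
#2 stroke at I1
#3 stroke at Sf1
#4 stroke at I2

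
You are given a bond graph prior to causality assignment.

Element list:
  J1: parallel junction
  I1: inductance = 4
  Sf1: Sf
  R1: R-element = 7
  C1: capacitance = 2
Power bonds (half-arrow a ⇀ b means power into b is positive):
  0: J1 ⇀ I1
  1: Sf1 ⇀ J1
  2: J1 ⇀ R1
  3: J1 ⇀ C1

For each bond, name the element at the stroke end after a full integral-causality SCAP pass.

β0 stroke→I1
β1 stroke→Sf1
β2 stroke→R1
β3 stroke→J1

bond 1 stroke→Sf1  (Sf1: flow source, stroke at near end)
bond 0 stroke→I1  (I1 integral (f out))
bond 3 stroke→J1  (C1 outputs effort q/C1)
bond 2 stroke→R1  (common-e at J1 fixed by 3)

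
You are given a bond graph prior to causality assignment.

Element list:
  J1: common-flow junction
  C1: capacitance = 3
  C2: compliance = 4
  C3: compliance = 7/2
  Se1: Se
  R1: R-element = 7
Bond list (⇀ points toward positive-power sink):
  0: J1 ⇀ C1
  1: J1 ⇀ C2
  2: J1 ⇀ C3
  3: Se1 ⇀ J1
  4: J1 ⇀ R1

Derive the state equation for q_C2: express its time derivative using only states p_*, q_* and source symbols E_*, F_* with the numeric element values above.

dq_C2/dt = E_Se1/7 - q_C1/21 - q_C2/28 - 2*q_C3/49

β3 stroke→J1  (Se1 fixes effort; stroke away)
β0 stroke→J1  (C1 outputs effort q/C1)
β1 stroke→J1  (C2 outputs effort q/C2)
β2 stroke→J1  (C3: C, integral causality)
β4 stroke→R1  (only one flow-in slot at J1)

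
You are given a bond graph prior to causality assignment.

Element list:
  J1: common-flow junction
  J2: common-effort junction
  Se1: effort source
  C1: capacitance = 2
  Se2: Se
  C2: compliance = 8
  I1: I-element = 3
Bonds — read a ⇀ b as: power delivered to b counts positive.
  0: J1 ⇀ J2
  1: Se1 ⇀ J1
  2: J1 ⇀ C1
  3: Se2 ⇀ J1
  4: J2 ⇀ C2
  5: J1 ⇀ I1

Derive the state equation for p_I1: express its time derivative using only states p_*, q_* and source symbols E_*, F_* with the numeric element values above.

β1 stroke→J1  (Se1: effort source, stroke at far end)
β3 stroke→J1  (Se2 (Se) sets effort on bond)
β2 stroke→J1  (C1 outputs effort q/C1)
β4 stroke→J2  (C2: C, integral causality)
β0 stroke→J1  (common-e at J2 fixed by 4)
β5 stroke→I1  (only one flow-in slot at J1)

dp_I1/dt = E_Se1 + E_Se2 - q_C1/2 - q_C2/8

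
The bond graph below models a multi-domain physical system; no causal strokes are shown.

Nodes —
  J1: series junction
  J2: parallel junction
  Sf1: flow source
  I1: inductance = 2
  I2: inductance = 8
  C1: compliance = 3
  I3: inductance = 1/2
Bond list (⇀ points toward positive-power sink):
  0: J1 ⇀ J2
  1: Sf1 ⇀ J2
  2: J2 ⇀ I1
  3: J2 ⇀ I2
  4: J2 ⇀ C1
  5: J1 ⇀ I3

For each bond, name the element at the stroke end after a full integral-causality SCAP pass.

#1 →Sf1  (source Sf1 imposes f)
#2 →I1  (I1 integral (f out))
#3 →I2  (I2: I, integral causality)
#4 →J2  (C1 outputs effort q/C1)
#0 →J1  (common-e at J2 fixed by 4)
#5 →I3  (J1 needs exactly one f-in)

β0 stroke at J1
β1 stroke at Sf1
β2 stroke at I1
β3 stroke at I2
β4 stroke at J2
β5 stroke at I3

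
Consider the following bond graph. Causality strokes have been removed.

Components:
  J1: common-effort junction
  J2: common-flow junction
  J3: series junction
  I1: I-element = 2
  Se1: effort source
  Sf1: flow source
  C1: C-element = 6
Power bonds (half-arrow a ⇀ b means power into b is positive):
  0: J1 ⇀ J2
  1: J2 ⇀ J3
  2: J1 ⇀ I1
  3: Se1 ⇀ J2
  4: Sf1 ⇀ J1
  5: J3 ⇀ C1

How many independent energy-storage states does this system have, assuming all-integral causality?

β3 →J2  (Se1 fixes effort; stroke away)
β4 →Sf1  (Sf1 fixes flow; stroke at Sf1)
β2 →I1  (I1: I, integral causality)
β0 →J1  (only one effort-in slot at J1)
β1 →J2  (J2 flow already set via bond 0)
β5 →J3  (common-f at J3 fixed by 1)

2  (C1, I1 all integral)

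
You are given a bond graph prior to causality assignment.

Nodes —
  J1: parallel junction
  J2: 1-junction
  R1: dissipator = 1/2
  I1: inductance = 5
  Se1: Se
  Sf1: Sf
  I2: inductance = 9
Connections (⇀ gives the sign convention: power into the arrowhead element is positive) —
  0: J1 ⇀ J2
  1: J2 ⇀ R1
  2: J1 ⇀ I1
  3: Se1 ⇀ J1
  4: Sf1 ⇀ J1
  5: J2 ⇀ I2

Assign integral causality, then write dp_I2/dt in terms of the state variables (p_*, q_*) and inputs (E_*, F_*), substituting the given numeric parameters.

β3 →J1  (Se1: effort source, stroke at far end)
β4 →Sf1  (source Sf1 imposes f)
β0 →J2  (J1: bond 3 brought effort, rest push out)
β2 →I1  (J1: bond 3 brought effort, rest push out)
β5 →I2  (I2 integral (f out))
β1 →J2  (J2 flow already set via bond 5)

dp_I2/dt = E_Se1 - p_I2/18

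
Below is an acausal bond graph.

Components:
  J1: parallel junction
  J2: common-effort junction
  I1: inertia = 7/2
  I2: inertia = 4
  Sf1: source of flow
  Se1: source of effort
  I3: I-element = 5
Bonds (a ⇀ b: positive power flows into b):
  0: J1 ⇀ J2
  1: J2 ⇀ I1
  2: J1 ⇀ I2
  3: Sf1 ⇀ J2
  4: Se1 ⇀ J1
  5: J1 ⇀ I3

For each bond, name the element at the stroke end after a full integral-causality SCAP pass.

b0 |J2
b1 |I1
b2 |I2
b3 |Sf1
b4 |J1
b5 |I3

bond 3 →Sf1  (Sf1: flow source, stroke at near end)
bond 4 →J1  (source Se1 imposes e)
bond 0 →J2  (J1: bond 4 brought effort, rest push out)
bond 2 →I2  (J1: bond 4 brought effort, rest push out)
bond 5 →I3  (J1: bond 4 brought effort, rest push out)
bond 1 →I1  (0-jn J2 has e-setter on 0)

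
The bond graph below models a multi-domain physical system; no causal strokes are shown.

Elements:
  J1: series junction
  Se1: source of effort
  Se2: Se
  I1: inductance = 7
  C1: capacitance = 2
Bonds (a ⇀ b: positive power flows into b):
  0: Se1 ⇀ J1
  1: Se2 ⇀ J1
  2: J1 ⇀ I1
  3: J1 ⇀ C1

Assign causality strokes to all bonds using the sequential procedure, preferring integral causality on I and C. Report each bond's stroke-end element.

bond 0 stroke at J1  (Se1: effort source, stroke at far end)
bond 1 stroke at J1  (Se2 (Se) sets effort on bond)
bond 2 stroke at I1  (I1: I, integral causality)
bond 3 stroke at J1  (J1 flow already set via bond 2)

#0 stroke→J1
#1 stroke→J1
#2 stroke→I1
#3 stroke→J1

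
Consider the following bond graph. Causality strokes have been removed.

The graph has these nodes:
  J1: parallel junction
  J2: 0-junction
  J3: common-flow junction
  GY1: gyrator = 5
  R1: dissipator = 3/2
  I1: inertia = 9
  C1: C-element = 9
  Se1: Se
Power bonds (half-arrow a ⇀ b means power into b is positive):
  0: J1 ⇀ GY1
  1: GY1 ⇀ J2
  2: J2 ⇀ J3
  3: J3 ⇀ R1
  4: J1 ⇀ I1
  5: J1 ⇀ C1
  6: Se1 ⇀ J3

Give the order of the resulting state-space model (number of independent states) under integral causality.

#6 |J3  (Se1 (Se) sets effort on bond)
#4 |I1  (I1 integral (f out))
#5 |J1  (C1 outputs effort q/C1)
#0 |GY1  (J1: bond 5 brought effort, rest push out)
#1 |GY1  (GY1 both-in/both-out from 0)
#2 |J2  (closing 0-jn rule on J2)
#3 |J3  (J3 flow already set via bond 2)

2  (C1, I1 all integral)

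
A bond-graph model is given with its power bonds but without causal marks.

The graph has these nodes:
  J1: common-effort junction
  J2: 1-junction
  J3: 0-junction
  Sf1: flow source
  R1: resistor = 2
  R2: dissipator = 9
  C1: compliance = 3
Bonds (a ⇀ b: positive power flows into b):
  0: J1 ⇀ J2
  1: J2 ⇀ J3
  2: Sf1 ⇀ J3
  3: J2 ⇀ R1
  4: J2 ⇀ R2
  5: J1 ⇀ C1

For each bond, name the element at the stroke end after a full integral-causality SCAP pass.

#2 stroke→Sf1  (source Sf1 imposes f)
#1 stroke→J3  (J3 needs exactly one e-in)
#0 stroke→J2  (1-jn J2 has f-setter on 1)
#3 stroke→J2  (common-f at J2 fixed by 1)
#4 stroke→J2  (J2 flow already set via bond 1)
#5 stroke→J1  (closing 0-jn rule on J1)

#0 →J2
#1 →J3
#2 →Sf1
#3 →J2
#4 →J2
#5 →J1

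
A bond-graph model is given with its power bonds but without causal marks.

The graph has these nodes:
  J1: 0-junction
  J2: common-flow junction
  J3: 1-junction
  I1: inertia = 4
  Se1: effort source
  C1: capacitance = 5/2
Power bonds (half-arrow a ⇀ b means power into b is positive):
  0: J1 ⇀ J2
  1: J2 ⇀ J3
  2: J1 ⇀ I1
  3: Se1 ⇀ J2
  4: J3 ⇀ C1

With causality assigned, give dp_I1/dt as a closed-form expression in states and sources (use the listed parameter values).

β3 stroke at J2  (Se1: effort source, stroke at far end)
β2 stroke at I1  (I1: I, integral causality)
β0 stroke at J1  (only one effort-in slot at J1)
β1 stroke at J2  (J2 flow already set via bond 0)
β4 stroke at J3  (common-f at J3 fixed by 1)

dp_I1/dt = -E_Se1 + 2*q_C1/5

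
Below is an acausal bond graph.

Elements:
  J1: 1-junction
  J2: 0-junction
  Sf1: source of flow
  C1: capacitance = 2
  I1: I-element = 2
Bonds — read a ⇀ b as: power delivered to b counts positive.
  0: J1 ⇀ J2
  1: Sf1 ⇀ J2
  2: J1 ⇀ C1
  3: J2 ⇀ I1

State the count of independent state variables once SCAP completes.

bond 1 stroke→Sf1  (source Sf1 imposes f)
bond 2 stroke→J1  (C1: C, integral causality)
bond 0 stroke→J2  (J1 needs exactly one f-in)
bond 3 stroke→I1  (J2: bond 0 brought effort, rest push out)

2  (C1, I1 all integral)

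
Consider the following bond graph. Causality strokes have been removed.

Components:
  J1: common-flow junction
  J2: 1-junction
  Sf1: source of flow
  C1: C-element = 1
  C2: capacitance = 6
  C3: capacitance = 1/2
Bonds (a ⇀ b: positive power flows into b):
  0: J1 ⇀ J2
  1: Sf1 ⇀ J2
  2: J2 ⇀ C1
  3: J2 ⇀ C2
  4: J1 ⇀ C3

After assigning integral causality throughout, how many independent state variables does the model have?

3  (C1, C2, C3 all integral)

#1 |Sf1  (Sf1 (Sf) sets flow on bond)
#0 |J2  (J2 flow already set via bond 1)
#2 |J2  (1-jn J2 has f-setter on 1)
#3 |J2  (J2 flow already set via bond 1)
#4 |J1  (1-jn J1 has f-setter on 0)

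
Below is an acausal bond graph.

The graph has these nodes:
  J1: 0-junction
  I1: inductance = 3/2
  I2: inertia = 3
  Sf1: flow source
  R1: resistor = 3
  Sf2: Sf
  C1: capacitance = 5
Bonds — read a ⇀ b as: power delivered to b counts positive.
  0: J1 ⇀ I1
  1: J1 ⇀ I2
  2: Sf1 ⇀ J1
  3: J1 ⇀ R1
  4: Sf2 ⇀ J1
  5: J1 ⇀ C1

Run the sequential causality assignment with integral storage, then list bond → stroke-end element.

bond 2 stroke at Sf1  (Sf1 fixes flow; stroke at Sf1)
bond 4 stroke at Sf2  (source Sf2 imposes f)
bond 0 stroke at I1  (I1 outputs flow p/I1)
bond 1 stroke at I2  (I2 integral (f out))
bond 5 stroke at J1  (prefer integral on C1)
bond 3 stroke at R1  (0-jn J1 has e-setter on 5)

b0 stroke at I1
b1 stroke at I2
b2 stroke at Sf1
b3 stroke at R1
b4 stroke at Sf2
b5 stroke at J1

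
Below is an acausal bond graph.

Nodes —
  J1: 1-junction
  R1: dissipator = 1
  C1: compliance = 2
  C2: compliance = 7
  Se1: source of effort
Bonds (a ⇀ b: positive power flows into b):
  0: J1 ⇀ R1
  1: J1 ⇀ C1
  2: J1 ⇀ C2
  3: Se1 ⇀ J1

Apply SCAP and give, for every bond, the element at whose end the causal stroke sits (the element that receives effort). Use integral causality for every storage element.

β0 stroke at R1
β1 stroke at J1
β2 stroke at J1
β3 stroke at J1

bond 3 →J1  (Se1 (Se) sets effort on bond)
bond 1 →J1  (C1: C, integral causality)
bond 2 →J1  (C2 outputs effort q/C2)
bond 0 →R1  (J1 needs exactly one f-in)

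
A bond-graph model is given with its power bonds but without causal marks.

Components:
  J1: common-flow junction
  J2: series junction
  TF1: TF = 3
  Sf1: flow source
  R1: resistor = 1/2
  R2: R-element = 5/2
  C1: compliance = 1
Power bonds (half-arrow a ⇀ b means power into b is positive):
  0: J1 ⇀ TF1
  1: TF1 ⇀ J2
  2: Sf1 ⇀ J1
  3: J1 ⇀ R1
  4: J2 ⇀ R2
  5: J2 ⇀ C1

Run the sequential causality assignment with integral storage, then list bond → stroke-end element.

bond 0 stroke→J1
bond 1 stroke→TF1
bond 2 stroke→Sf1
bond 3 stroke→J1
bond 4 stroke→J2
bond 5 stroke→J2

b2 |Sf1  (source Sf1 imposes f)
b0 |J1  (J1 flow already set via bond 2)
b3 |J1  (common-f at J1 fixed by 2)
b1 |TF1  (TF1 one-in-one-out from 0)
b4 |J2  (1-jn J2 has f-setter on 1)
b5 |J2  (J2 flow already set via bond 1)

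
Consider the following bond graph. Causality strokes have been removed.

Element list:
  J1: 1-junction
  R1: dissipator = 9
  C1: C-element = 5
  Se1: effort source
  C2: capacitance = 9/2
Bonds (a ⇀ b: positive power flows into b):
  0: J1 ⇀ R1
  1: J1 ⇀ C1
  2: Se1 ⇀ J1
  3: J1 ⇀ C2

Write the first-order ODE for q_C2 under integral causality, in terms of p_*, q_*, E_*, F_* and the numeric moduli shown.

dq_C2/dt = E_Se1/9 - q_C1/45 - 2*q_C2/81

#2 |J1  (Se1 (Se) sets effort on bond)
#1 |J1  (prefer integral on C1)
#3 |J1  (C2: C, integral causality)
#0 |R1  (closing 1-jn rule on J1)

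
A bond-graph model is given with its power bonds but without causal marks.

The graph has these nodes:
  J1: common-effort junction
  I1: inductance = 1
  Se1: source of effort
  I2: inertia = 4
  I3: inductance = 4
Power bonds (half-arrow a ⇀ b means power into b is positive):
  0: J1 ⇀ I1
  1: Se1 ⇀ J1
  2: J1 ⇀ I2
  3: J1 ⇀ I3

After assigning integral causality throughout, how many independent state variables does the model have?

3  (I1, I2, I3 all integral)

#1 |J1  (source Se1 imposes e)
#0 |I1  (common-e at J1 fixed by 1)
#2 |I2  (J1: bond 1 brought effort, rest push out)
#3 |I3  (J1 effort already set via bond 1)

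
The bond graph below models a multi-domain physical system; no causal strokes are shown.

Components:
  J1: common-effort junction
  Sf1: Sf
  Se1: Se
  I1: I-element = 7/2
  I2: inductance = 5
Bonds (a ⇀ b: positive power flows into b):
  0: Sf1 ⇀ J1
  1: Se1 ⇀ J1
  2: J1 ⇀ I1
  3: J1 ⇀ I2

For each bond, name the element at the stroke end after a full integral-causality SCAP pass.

bond 0 →Sf1  (Sf1: flow source, stroke at near end)
bond 1 →J1  (Se1 (Se) sets effort on bond)
bond 2 →I1  (J1 effort already set via bond 1)
bond 3 →I2  (J1 effort already set via bond 1)

β0 stroke at Sf1
β1 stroke at J1
β2 stroke at I1
β3 stroke at I2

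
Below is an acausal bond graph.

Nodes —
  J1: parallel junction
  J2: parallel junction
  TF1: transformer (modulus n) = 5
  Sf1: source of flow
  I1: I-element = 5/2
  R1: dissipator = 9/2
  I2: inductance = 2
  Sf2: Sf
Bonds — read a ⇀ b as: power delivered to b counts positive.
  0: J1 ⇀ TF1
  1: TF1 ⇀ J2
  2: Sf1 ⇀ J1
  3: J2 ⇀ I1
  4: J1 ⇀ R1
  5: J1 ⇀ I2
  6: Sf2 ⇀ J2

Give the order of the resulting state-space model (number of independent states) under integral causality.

#2 stroke→Sf1  (Sf1 fixes flow; stroke at Sf1)
#6 stroke→Sf2  (Sf2 (Sf) sets flow on bond)
#3 stroke→I1  (prefer integral on I1)
#1 stroke→J2  (J2: last free bond brings effort in)
#0 stroke→TF1  (through TF1, causality passes straight; one stroke at TF1)
#5 stroke→I2  (I2: I, integral causality)
#4 stroke→J1  (J1 needs exactly one e-in)

2  (I1, I2 all integral)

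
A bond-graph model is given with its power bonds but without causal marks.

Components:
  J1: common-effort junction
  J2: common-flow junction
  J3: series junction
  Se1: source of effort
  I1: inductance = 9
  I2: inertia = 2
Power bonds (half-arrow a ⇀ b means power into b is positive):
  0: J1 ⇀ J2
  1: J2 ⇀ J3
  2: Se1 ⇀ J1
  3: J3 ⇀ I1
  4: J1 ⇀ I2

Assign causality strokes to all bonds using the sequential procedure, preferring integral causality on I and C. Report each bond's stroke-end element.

bond 2 stroke→J1  (Se1: effort source, stroke at far end)
bond 0 stroke→J2  (J1: bond 2 brought effort, rest push out)
bond 4 stroke→I2  (common-e at J1 fixed by 2)
bond 1 stroke→J3  (closing 1-jn rule on J2)
bond 3 stroke→I1  (J3 needs exactly one f-in)

bond 0 |J2
bond 1 |J3
bond 2 |J1
bond 3 |I1
bond 4 |I2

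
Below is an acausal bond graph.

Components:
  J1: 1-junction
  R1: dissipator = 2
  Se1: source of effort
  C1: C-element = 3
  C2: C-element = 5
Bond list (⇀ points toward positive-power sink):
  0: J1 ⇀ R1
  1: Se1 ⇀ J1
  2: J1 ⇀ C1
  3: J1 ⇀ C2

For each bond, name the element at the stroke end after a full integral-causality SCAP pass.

#0 →R1
#1 →J1
#2 →J1
#3 →J1

bond 1 stroke→J1  (Se1 fixes effort; stroke away)
bond 2 stroke→J1  (C1 integral (e out))
bond 3 stroke→J1  (C2 integral (e out))
bond 0 stroke→R1  (only one flow-in slot at J1)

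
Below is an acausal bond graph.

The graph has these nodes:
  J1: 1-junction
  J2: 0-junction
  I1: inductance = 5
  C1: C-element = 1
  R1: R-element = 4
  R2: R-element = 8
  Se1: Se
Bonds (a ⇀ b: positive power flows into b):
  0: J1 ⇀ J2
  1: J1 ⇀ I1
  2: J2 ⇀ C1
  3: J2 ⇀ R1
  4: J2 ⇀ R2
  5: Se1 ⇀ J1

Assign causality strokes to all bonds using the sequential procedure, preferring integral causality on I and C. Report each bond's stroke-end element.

bond 0 stroke at J1
bond 1 stroke at I1
bond 2 stroke at J2
bond 3 stroke at R1
bond 4 stroke at R2
bond 5 stroke at J1

b5 stroke→J1  (Se1 (Se) sets effort on bond)
b1 stroke→I1  (I1 outputs flow p/I1)
b0 stroke→J1  (common-f at J1 fixed by 1)
b2 stroke→J2  (C1 integral (e out))
b3 stroke→R1  (J2 effort already set via bond 2)
b4 stroke→R2  (0-jn J2 has e-setter on 2)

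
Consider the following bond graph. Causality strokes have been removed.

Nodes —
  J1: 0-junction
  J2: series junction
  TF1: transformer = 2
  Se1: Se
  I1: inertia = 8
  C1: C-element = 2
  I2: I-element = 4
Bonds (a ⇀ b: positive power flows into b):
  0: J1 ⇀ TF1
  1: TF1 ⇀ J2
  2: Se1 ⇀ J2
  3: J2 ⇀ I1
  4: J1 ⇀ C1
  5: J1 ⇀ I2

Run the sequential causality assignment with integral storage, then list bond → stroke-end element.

bond 0 |TF1
bond 1 |J2
bond 2 |J2
bond 3 |I1
bond 4 |J1
bond 5 |I2

β2 →J2  (Se1: effort source, stroke at far end)
β3 →I1  (I1 integral (f out))
β1 →J2  (1-jn J2 has f-setter on 3)
β0 →TF1  (TF1: transformer flips bond 1)
β4 →J1  (C1: C, integral causality)
β5 →I2  (common-e at J1 fixed by 4)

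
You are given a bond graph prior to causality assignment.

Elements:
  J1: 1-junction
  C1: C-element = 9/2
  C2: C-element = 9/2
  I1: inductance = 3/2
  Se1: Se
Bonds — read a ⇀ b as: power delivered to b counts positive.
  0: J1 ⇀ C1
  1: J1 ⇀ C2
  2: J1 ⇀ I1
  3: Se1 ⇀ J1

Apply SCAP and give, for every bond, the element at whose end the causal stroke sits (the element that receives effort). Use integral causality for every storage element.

b0 |J1
b1 |J1
b2 |I1
b3 |J1

bond 3 →J1  (Se1 (Se) sets effort on bond)
bond 0 →J1  (C1: C, integral causality)
bond 1 →J1  (C2: C, integral causality)
bond 2 →I1  (closing 1-jn rule on J1)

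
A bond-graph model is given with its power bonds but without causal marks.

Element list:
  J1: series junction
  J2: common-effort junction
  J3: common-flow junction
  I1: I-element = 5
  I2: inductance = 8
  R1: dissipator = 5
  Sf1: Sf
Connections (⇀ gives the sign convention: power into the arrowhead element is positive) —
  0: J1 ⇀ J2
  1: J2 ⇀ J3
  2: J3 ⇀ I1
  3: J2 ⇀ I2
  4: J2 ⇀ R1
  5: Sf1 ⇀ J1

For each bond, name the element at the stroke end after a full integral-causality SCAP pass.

#0 stroke at J1
#1 stroke at J3
#2 stroke at I1
#3 stroke at I2
#4 stroke at J2
#5 stroke at Sf1

bond 5 stroke→Sf1  (Sf1 (Sf) sets flow on bond)
bond 0 stroke→J1  (common-f at J1 fixed by 5)
bond 2 stroke→I1  (I1: I, integral causality)
bond 1 stroke→J3  (1-jn J3 has f-setter on 2)
bond 3 stroke→I2  (I2 integral (f out))
bond 4 stroke→J2  (closing 0-jn rule on J2)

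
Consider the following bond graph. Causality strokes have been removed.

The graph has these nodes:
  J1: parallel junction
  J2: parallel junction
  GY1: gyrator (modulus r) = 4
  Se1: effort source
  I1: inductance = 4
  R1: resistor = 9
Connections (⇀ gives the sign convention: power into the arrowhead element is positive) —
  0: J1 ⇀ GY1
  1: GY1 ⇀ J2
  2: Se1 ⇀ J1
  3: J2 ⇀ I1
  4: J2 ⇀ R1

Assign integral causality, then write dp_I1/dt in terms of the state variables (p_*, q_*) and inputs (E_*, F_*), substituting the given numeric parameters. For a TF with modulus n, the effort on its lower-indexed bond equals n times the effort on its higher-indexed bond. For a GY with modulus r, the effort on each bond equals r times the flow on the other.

dp_I1/dt = 9*E_Se1/4 - 9*p_I1/4

bond 2 →J1  (Se1 fixes effort; stroke away)
bond 0 →GY1  (J1: bond 2 brought effort, rest push out)
bond 1 →GY1  (GY1 both-in/both-out from 0)
bond 3 →I1  (I1: I, integral causality)
bond 4 →J2  (only one effort-in slot at J2)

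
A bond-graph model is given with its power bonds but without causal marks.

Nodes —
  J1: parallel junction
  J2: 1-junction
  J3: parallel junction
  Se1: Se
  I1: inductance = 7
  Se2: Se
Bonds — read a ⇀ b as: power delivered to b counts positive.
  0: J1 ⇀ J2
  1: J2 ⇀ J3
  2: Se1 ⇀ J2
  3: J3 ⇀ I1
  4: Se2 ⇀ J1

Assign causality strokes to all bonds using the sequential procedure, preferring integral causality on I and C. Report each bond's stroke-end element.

#2 stroke→J2  (Se1 fixes effort; stroke away)
#4 stroke→J1  (Se2: effort source, stroke at far end)
#0 stroke→J2  (J1: bond 4 brought effort, rest push out)
#1 stroke→J3  (J2 needs exactly one f-in)
#3 stroke→I1  (0-jn J3 has e-setter on 1)

b0 stroke→J2
b1 stroke→J3
b2 stroke→J2
b3 stroke→I1
b4 stroke→J1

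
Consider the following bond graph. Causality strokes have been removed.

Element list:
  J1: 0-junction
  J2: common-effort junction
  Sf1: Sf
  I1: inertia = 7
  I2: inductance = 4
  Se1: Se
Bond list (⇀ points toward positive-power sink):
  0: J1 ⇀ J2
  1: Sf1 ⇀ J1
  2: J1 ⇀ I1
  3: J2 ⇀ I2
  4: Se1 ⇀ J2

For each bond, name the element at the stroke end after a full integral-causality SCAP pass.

#1 stroke→Sf1  (Sf1 (Sf) sets flow on bond)
#4 stroke→J2  (Se1 fixes effort; stroke away)
#0 stroke→J1  (common-e at J2 fixed by 4)
#3 stroke→I2  (J2: bond 4 brought effort, rest push out)
#2 stroke→I1  (J1 effort already set via bond 0)

bond 0 stroke→J1
bond 1 stroke→Sf1
bond 2 stroke→I1
bond 3 stroke→I2
bond 4 stroke→J2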